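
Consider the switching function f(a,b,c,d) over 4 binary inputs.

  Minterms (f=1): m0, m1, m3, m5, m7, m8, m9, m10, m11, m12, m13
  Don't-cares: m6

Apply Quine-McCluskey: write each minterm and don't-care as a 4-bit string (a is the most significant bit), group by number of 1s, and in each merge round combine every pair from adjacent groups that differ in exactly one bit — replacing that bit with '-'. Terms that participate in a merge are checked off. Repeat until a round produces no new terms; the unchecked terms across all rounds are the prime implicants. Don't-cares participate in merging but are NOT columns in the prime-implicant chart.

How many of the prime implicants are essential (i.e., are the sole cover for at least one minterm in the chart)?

[col 0] 0000*, 0001*, 0011*, 0101*, 0110*, 0111*, 1000*, 1001*, 1010*, 1011*, 1100*, 1101*
[col 1] -000*, -001*, -011*, -101*, 0-01*, 0-11*, 00-1*, 000-*, 01-1*, 011-, 1-00*, 1-01*, 10-0*, 10-1*, 100-*, 101-*, 110-*
[col 2] --01, -0-1, -00-, 0--1, 1-0-, 10--
Prime implicants: --01, -0-1, -00-, 0--1, 011-, 1-0-, 10--
PI chart (minterm → PIs covering it):
  0 | -00-  (sole → essential)
  1 | --01,-0-1,-00-,0--1
  3 | -0-1,0--1
  5 | --01,0--1
  7 | 0--1,011-
  8 | -00-,1-0-,10--
  9 | --01,-0-1,-00-,1-0-,10--
  10 | 10--  (sole → essential)
  11 | -0-1,10--
  12 | 1-0-  (sole → essential)
  13 | --01,1-0-
Essential prime implicants: -00-, 1-0-, 10--

3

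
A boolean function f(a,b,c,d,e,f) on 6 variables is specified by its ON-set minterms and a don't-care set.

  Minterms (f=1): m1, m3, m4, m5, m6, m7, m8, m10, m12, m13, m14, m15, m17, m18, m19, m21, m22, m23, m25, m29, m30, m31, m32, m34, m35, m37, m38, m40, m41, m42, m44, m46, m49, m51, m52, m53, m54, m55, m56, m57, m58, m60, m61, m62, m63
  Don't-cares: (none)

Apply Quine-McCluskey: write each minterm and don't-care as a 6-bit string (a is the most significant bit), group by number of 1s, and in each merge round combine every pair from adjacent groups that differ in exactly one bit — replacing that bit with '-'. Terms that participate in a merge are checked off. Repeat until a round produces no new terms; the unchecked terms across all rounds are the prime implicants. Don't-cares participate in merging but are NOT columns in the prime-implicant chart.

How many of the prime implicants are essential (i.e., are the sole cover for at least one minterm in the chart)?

10

[col 0] 000001*, 000011*, 000100*, 000101*, 000110*, 000111*, 001000*, 001010*, 001100*, 001101*, 001110*, 001111*, 010001*, 010010*, 010011*, 010101*, 010110*, 010111*, 011001*, 011101*, 011110*, 011111*, 100000*, 100010*, 100011*, 100101*, 100110*, 101000*, 101001*, 101010*, 101100*, 101110*, 110001*, 110011*, 110100*, 110101*, 110110*, 110111*, 111000*, 111001*, 111010*, 111100*, 111101*, 111110*, 111111*
[col 1] -00011*, -00101*, -00110*, -01000*, -01010*, -01100*, -01110*, -10001*, -10011*, -10101*, -10110*, -10111*, -11001*, -11101*, -11110*, -11111*, 0-0001*, 0-0011*, 0-0101*, 0-0110*, 0-0111*, 0-1101*, 0-1110*, 0-1111*, 00-100*, 00-101*, 00-110*, 00-111*, 000-01*, 000-11*, 0000-1*, 0001-0*, 0001-1*, 00010-*, 00011-*, 001-00*, 001-10*, 0010-0*, 0011-0*, 0011-1*, 00110-*, 00111-*, 01-001*, 01-101*, 01-110*, 01-111*, 010-01*, 010-10*, 010-11*, 0100-1*, 01001-*, 0101-1*, 01011-*, 011-01*, 0111-1*, 01111-*, 1-0011*, 1-0101*, 1-0110*, 1-1000*, 1-1001*, 1-1010*, 1-1100*, 1-1110*, 10-000*, 10-010*, 10-110*, 100-10*, 1000-0*, 10001-, 101-00*, 101-10*, 1010-0*, 10100-*, 1011-0*, 11-001*, 11-100*, 11-101*, 11-110*, 11-111*, 110-01*, 110-11*, 1100-1*, 1101-0*, 1101-1*, 11010-*, 11011-*, 111-00*, 111-01*, 111-10*, 1110-0*, 11100-*, 1111-0*, 1111-1*, 11110-*, 11111-*
[col 2] --0011, --0101, --0110*, --1110*, -0-110*, -01-00*, -01-10*, -010-0*, -011-0*, -1-001*, -1-101*, -1-110*, -1-111*, -10-01*, -10-11*, -100-1*, -101-1*, -1011-*, -11-01*, -111-1*, -1111-*, 0--101*, 0--110*, 0--111*, 0-0-01*, 0-0-11*, 0-00-1*, 0-01-1*, 0-011-*, 0-11-1*, 0-111-*, 00-1-0*, 00-1-1*, 00-10-*, 00-11-*, 000--1*, 0001--*, 001--0*, 0011--*, 01--01*, 01-1-1*, 01-11-*, 010--1*, 010-1-, 1--110*, 1-1-00*, 1-1-10*, 1-10-0*, 1-100-, 1-11-0*, 10--10, 10-0-0, 101--0*, 11--01*, 11-1-0*, 11-1-1*, 11-10-*, 11-11-*, 110--1*, 1101--*, 111--0*, 111-0-, 1111--*
[col 3] ---110, -01--0, -1--01, -1-1-1, -1-11-, -10--1, 0--1-1, 0--11-, 0-0--1, 00-1--, 1-1--0, 11-1--
Prime implicants: ---110, --0011, --0101, -01--0, -1--01, -1-1-1, -1-11-, -10--1, 0--1-1, 0--11-, 0-0--1, 00-1--, 010-1-, 1-1--0, 1-100-, 10--10, 10-0-0, 10001-, 11-1--, 111-0-
PI chart (minterm → PIs covering it):
  1 | 0-0--1  (sole → essential)
  3 | --0011,0-0--1
  4 | 00-1--  (sole → essential)
  5 | --0101,0--1-1,0-0--1,00-1--
  6 | ---110,0--11-,00-1--
  7 | 0--1-1,0--11-,0-0--1,00-1--
  8 | -01--0  (sole → essential)
  10 | -01--0  (sole → essential)
  12 | -01--0,00-1--
  13 | 0--1-1,00-1--
  14 | ---110,-01--0,0--11-,00-1--
  15 | 0--1-1,0--11-,00-1--
  17 | -1--01,-10--1,0-0--1
  18 | 010-1-  (sole → essential)
  19 | --0011,-10--1,0-0--1,010-1-
  21 | --0101,-1--01,-1-1-1,-10--1,0--1-1,0-0--1
  22 | ---110,-1-11-,0--11-,010-1-
  23 | -1-1-1,-1-11-,-10--1,0--1-1,0--11-,0-0--1,010-1-
  25 | -1--01  (sole → essential)
  29 | -1--01,-1-1-1,0--1-1
  30 | ---110,-1-11-,0--11-
  31 | -1-1-1,-1-11-,0--1-1,0--11-
  32 | 10-0-0  (sole → essential)
  34 | 10--10,10-0-0,10001-
  35 | --0011,10001-
  37 | --0101  (sole → essential)
  38 | ---110,10--10
  40 | -01--0,1-1--0,1-100-,10-0-0
  41 | 1-100-  (sole → essential)
  42 | -01--0,1-1--0,10--10,10-0-0
  44 | -01--0,1-1--0
  46 | ---110,-01--0,1-1--0,10--10
  49 | -1--01,-10--1
  51 | --0011,-10--1
  52 | 11-1--  (sole → essential)
  53 | --0101,-1--01,-1-1-1,-10--1,11-1--
  54 | ---110,-1-11-,11-1--
  55 | -1-1-1,-1-11-,-10--1,11-1--
  56 | 1-1--0,1-100-,111-0-
  57 | -1--01,1-100-,111-0-
  58 | 1-1--0  (sole → essential)
  60 | 1-1--0,11-1--,111-0-
  61 | -1--01,-1-1-1,11-1--,111-0-
  62 | ---110,-1-11-,1-1--0,11-1--
  63 | -1-1-1,-1-11-,11-1--
Essential prime implicants: --0101, -01--0, -1--01, 0-0--1, 00-1--, 010-1-, 1-1--0, 1-100-, 10-0-0, 11-1--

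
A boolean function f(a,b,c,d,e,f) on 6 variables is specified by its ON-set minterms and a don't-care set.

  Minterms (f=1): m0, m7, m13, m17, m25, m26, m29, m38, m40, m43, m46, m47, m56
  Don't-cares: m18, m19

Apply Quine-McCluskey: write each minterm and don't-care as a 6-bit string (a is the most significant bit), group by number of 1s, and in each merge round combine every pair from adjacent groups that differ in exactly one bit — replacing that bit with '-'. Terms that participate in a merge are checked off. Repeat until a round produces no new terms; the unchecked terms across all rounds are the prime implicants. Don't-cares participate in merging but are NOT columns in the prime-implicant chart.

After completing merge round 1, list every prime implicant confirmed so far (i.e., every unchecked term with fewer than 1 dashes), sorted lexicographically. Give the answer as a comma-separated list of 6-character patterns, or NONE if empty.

000000, 000111

size-2^0 implicants → 000000  000111  001101(✓)  010001(✓)  010010(✓)  010011(✓)  011001(✓)  011010(✓)  011101(✓)  100110(✓)  101000(✓)  101011(✓)  101110(✓)  101111(✓)  111000(✓)
size-2^1 implicants → 0-1101  01-001  01-010  0100-1  01001-  011-01  1-1000  10-110  101-11  10111-
Unchecked terms (primes): 0-1101, 000000, 000111, 01-001, 01-010, 0100-1, 01001-, 011-01, 1-1000, 10-110, 101-11, 10111-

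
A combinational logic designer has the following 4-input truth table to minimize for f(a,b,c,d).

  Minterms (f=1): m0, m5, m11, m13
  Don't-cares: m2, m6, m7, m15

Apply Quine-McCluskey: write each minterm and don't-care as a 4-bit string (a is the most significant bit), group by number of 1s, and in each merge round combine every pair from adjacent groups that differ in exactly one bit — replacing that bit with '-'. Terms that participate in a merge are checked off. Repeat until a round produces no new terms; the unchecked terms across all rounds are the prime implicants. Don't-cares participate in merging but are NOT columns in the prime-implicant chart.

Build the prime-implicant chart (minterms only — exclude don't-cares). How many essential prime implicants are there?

size-2^0 implicants → 0000(✓)  0010(✓)  0101(✓)  0110(✓)  0111(✓)  1011(✓)  1101(✓)  1111(✓)
size-2^1 implicants → -101(✓)  -111(✓)  0-10  00-0  01-1(✓)  011-  1-11  11-1(✓)
size-2^2 implicants → -1-1
Unchecked terms (primes): -1-1, 0-10, 00-0, 011-, 1-11
Minterm coverage:
  m0 ⊆ 00-0 [E]
  m5 ⊆ -1-1 [E]
  m11 ⊆ 1-11 [E]
  m13 ⊆ -1-1 [E]
E = {-1-1, 00-0, 1-11}

3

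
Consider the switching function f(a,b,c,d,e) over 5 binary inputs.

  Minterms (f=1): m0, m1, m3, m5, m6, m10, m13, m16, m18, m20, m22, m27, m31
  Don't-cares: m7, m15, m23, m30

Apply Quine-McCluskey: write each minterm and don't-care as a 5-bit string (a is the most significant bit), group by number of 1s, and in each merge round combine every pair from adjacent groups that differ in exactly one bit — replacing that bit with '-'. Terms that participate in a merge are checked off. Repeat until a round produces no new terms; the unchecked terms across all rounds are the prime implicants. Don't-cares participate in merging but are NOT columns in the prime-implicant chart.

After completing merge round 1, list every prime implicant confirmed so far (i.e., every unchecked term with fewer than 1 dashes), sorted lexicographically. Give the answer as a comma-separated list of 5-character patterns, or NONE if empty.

[col 0] 00000*, 00001*, 00011*, 00101*, 00110*, 00111*, 01010, 01101*, 01111*, 10000*, 10010*, 10100*, 10110*, 10111*, 11011*, 11110*, 11111*
[col 1] -0000, -0110*, -0111*, -1111*, 0-101*, 0-111*, 00-01*, 00-11*, 000-1*, 0000-, 001-1*, 0011-*, 011-1*, 1-110*, 1-111*, 10-00*, 10-10*, 100-0*, 101-0*, 1011-*, 11-11, 1111-*
[col 2] --111, -011-, 0-1-1, 00--1, 1-11-, 10--0
Prime implicants: --111, -0000, -011-, 0-1-1, 00--1, 0000-, 01010, 1-11-, 10--0, 11-11

01010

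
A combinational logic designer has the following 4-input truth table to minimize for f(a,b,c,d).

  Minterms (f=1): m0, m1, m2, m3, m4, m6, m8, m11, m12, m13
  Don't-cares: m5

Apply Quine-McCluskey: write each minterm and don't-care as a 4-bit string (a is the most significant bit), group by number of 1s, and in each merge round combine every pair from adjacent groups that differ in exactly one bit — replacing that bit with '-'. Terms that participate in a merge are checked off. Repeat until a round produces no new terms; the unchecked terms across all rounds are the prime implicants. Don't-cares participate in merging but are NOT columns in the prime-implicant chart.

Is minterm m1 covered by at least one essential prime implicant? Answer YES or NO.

size-2^0 implicants → 0000(✓)  0001(✓)  0010(✓)  0011(✓)  0100(✓)  0101(✓)  0110(✓)  1000(✓)  1011(✓)  1100(✓)  1101(✓)
size-2^1 implicants → -000(✓)  -011  -100(✓)  -101(✓)  0-00(✓)  0-01(✓)  0-10(✓)  00-0(✓)  00-1(✓)  000-(✓)  001-(✓)  01-0(✓)  010-(✓)  1-00(✓)  110-(✓)
size-2^2 implicants → --00  -10-  0--0  0-0-  00--
Unchecked terms (primes): --00, -011, -10-, 0--0, 0-0-, 00--
Minterm coverage:
  m0 ⊆ --00,0--0,0-0-,00--
  m1 ⊆ 0-0-,00--
  m2 ⊆ 0--0,00--
  m3 ⊆ -011,00--
  m4 ⊆ --00,-10-,0--0,0-0-
  m6 ⊆ 0--0 [E]
  m8 ⊆ --00 [E]
  m11 ⊆ -011 [E]
  m12 ⊆ --00,-10-
  m13 ⊆ -10- [E]
E = {--00, -011, -10-, 0--0}

NO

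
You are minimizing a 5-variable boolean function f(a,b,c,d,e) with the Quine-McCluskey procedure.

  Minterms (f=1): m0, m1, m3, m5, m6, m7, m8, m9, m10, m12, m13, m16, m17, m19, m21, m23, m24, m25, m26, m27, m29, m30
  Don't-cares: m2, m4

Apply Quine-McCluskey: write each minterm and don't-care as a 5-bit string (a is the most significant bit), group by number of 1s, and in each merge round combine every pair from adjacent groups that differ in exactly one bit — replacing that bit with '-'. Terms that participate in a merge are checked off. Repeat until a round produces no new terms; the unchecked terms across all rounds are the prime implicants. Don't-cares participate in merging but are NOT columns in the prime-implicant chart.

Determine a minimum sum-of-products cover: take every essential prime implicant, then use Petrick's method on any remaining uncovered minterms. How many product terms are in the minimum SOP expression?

Round 0: 00000✓ 00001✓ 00010✓ 00011✓ 00100✓ 00101✓ 00110✓ 00111✓ 01000✓ 01001✓ 01010✓ 01100✓ 01101✓ 10000✓ 10001✓ 10011✓ 10101✓ 10111✓ 11000✓ 11001✓ 11010✓ 11011✓ 11101✓ 11110✓
Round 1: -0000✓ -0001✓ -0011✓ -0101✓ -0111✓ -1000✓ -1001✓ -1010✓ -1101✓ 0-000✓ 0-001✓ 0-010✓ 0-100✓ 0-101✓ 00-00✓ 00-01✓ 00-10✓ 00-11✓ 000-0✓ 000-1✓ 0000-✓ 0001-✓ 001-0✓ 001-1✓ 0010-✓ 0011-✓ 01-00✓ 01-01✓ 010-0✓ 0100-✓ 0110-✓ 1-000✓ 1-001✓ 1-011✓ 1-101✓ 10-01✓ 10-11✓ 100-1✓ 1000-✓ 101-1✓ 11-01✓ 11-10 110-0✓ 110-1✓ 1100-✓ 1101-✓
Round 2: --000✓ --001✓ --101✓ -0-01✓ -0-11✓ -00-1✓ -000-✓ -01-1✓ -1-01✓ -10-0 -100-✓ 0--00✓ 0--01✓ 0-0-0 0-00-✓ 0-10-✓ 00--0✓ 00--1✓ 00-0-✓ 00-1-✓ 000--✓ 001--✓ 01-0-✓ 1--01✓ 1-0-1 1-00-✓ 10--1✓ 110--
Round 3: ---01 --00- -0--1 0--0- 00---
PIs = {---01, --00-, -0--1, -10-0, 0--0-, 0-0-0, 00---, 1-0-1, 11-10, 110--}
Coverage chart:
  m0: --00-,0--0-,0-0-0,00---
  m1: ---01,--00-,-0--1,0--0-,00---
  m3: -0--1,00---
  m5: ---01,-0--1,0--0-,00---
  m6: 00--- ←essential
  m7: -0--1,00---
  m8: --00-,-10-0,0--0-,0-0-0
  m9: ---01,--00-,0--0-
  m10: -10-0,0-0-0
  m12: 0--0- ←essential
  m13: ---01,0--0-
  m16: --00- ←essential
  m17: ---01,--00-,-0--1,1-0-1
  m19: -0--1,1-0-1
  m21: ---01,-0--1
  m23: -0--1 ←essential
  m24: --00-,-10-0,110--
  m25: ---01,--00-,1-0-1,110--
  m26: -10-0,11-10,110--
  m27: 1-0-1,110--
  m29: ---01 ←essential
  m30: 11-10 ←essential
Essential: ---01, --00-, -0--1, 0--0-, 00---, 11-10
Petrick residual → -10-0, 1-0-1
Min cover (8 terms): d'e + c'd' + b'e + bc'e' + a'd' + a'b' + ac'e + abde'

8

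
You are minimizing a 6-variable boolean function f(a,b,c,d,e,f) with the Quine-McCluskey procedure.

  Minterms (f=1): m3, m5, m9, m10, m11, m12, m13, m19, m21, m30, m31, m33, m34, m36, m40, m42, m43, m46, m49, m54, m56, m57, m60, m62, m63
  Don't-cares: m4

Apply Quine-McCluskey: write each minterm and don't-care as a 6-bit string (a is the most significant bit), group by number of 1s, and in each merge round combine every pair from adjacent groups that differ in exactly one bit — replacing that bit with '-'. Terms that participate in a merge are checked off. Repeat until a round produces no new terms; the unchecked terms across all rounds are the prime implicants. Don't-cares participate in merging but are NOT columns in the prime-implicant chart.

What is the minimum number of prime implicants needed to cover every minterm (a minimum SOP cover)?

[col 0] 000011*, 000100*, 000101*, 001001*, 001010*, 001011*, 001100*, 001101*, 010011*, 010101*, 011110*, 011111*, 100001*, 100010*, 100100*, 101000*, 101010*, 101011*, 101110*, 110001*, 110110*, 111000*, 111001*, 111100*, 111110*, 111111*
[col 1] -00100, -01010*, -01011*, -11110*, -11111*, 0-0011, 0-0101, 00-011, 00-100*, 00-101*, 00010-*, 001-01, 0010-1, 00101-*, 00110-*, 01111-*, 1-0001, 1-1000, 1-1110, 10-010, 101-10, 1010-0, 10101-*, 11-001, 11-110, 111-00, 11100-, 1111-0, 11111-*
[col 2] -0101-, -1111-, 00-10-
Prime implicants: -00100, -0101-, -1111-, 0-0011, 0-0101, 00-011, 00-10-, 001-01, 0010-1, 1-0001, 1-1000, 1-1110, 10-010, 101-10, 1010-0, 11-001, 11-110, 111-00, 11100-, 1111-0
PI chart (minterm → PIs covering it):
  3 | 0-0011,00-011
  5 | 0-0101,00-10-
  9 | 001-01,0010-1
  10 | -0101-  (sole → essential)
  11 | -0101-,00-011,0010-1
  12 | 00-10-  (sole → essential)
  13 | 00-10-,001-01
  19 | 0-0011  (sole → essential)
  21 | 0-0101  (sole → essential)
  30 | -1111-  (sole → essential)
  31 | -1111-  (sole → essential)
  33 | 1-0001  (sole → essential)
  34 | 10-010  (sole → essential)
  36 | -00100  (sole → essential)
  40 | 1-1000,1010-0
  42 | -0101-,10-010,101-10,1010-0
  43 | -0101-  (sole → essential)
  46 | 1-1110,101-10
  49 | 1-0001,11-001
  54 | 11-110  (sole → essential)
  56 | 1-1000,111-00,11100-
  57 | 11-001,11100-
  60 | 111-00,1111-0
  62 | -1111-,1-1110,11-110,1111-0
  63 | -1111-  (sole → essential)
Essential prime implicants: -00100, -0101-, -1111-, 0-0011, 0-0101, 00-10-, 1-0001, 10-010, 11-110
Petrick residual → 001-01, 1-1000, 1-1110, 11-001, 111-00
Minimum SOP uses 14 PIs: b'c'de'f' + b'cd'e + bcde + a'c'd'ef + a'c'de'f + a'b'de' + a'b'ce'f + ac'd'e'f + acd'e'f' + acdef' + ab'd'ef' + abd'e'f + abdef' + abce'f'

14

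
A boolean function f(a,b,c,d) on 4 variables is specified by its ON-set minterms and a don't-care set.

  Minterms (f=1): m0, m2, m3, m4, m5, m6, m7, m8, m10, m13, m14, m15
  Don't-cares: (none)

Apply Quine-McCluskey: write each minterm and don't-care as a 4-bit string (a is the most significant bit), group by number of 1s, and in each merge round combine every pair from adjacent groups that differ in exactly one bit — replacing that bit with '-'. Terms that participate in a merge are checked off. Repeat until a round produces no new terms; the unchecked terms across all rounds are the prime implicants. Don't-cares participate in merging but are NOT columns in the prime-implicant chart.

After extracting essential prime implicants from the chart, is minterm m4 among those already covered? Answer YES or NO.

NO

Round 0: 0000✓ 0010✓ 0011✓ 0100✓ 0101✓ 0110✓ 0111✓ 1000✓ 1010✓ 1101✓ 1110✓ 1111✓
Round 1: -000✓ -010✓ -101✓ -110✓ -111✓ 0-00✓ 0-10✓ 0-11✓ 00-0✓ 001-✓ 01-0✓ 01-1✓ 010-✓ 011-✓ 1-10✓ 10-0✓ 11-1✓ 111-✓
Round 2: --10 -0-0 -1-1 -11- 0--0 0-1- 01--
PIs = {--10, -0-0, -1-1, -11-, 0--0, 0-1-, 01--}
Coverage chart:
  m0: -0-0,0--0
  m2: --10,-0-0,0--0,0-1-
  m3: 0-1- ←essential
  m4: 0--0,01--
  m5: -1-1,01--
  m6: --10,-11-,0--0,0-1-,01--
  m7: -1-1,-11-,0-1-,01--
  m8: -0-0 ←essential
  m10: --10,-0-0
  m13: -1-1 ←essential
  m14: --10,-11-
  m15: -1-1,-11-
Essential: -0-0, -1-1, 0-1-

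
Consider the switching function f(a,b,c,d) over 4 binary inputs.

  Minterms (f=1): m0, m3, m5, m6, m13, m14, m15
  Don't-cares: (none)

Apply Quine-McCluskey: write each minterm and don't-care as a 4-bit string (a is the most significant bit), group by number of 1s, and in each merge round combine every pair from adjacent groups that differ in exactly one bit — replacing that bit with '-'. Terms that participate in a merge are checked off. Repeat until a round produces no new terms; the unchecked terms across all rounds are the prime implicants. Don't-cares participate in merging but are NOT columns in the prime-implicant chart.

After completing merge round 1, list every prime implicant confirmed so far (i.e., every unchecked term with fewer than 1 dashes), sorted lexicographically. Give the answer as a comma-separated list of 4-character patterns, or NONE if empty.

[col 0] 0000, 0011, 0101*, 0110*, 1101*, 1110*, 1111*
[col 1] -101, -110, 11-1, 111-
Prime implicants: -101, -110, 0000, 0011, 11-1, 111-

0000, 0011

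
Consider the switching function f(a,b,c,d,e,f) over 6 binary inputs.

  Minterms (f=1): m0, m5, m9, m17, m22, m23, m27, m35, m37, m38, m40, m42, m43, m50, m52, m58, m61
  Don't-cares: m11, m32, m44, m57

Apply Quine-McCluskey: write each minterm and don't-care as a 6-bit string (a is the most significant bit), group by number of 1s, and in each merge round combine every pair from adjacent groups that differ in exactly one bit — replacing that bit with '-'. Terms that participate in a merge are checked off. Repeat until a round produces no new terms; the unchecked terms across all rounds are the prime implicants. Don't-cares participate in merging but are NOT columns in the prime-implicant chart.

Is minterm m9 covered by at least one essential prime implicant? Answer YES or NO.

[col 0] 000000*, 000101*, 001001*, 001011*, 010001, 010110*, 010111*, 011011*, 100000*, 100011*, 100101*, 100110, 101000*, 101010*, 101011*, 101100*, 110010*, 110100, 111001*, 111010*, 111101*
[col 1] -00000, -00101, -01011, 0-1011, 0010-1, 01011-, 1-1010, 10-000, 10-011, 101-00, 1010-0, 10101-, 11-010, 111-01
Prime implicants: -00000, -00101, -01011, 0-1011, 0010-1, 010001, 01011-, 1-1010, 10-000, 10-011, 100110, 101-00, 1010-0, 10101-, 11-010, 110100, 111-01
PI chart (minterm → PIs covering it):
  0 | -00000  (sole → essential)
  5 | -00101  (sole → essential)
  9 | 0010-1  (sole → essential)
  17 | 010001  (sole → essential)
  22 | 01011-  (sole → essential)
  23 | 01011-  (sole → essential)
  27 | 0-1011  (sole → essential)
  35 | 10-011  (sole → essential)
  37 | -00101  (sole → essential)
  38 | 100110  (sole → essential)
  40 | 10-000,101-00,1010-0
  42 | 1-1010,1010-0,10101-
  43 | -01011,10-011,10101-
  50 | 11-010  (sole → essential)
  52 | 110100  (sole → essential)
  58 | 1-1010,11-010
  61 | 111-01  (sole → essential)
Essential prime implicants: -00000, -00101, 0-1011, 0010-1, 010001, 01011-, 10-011, 100110, 11-010, 110100, 111-01

YES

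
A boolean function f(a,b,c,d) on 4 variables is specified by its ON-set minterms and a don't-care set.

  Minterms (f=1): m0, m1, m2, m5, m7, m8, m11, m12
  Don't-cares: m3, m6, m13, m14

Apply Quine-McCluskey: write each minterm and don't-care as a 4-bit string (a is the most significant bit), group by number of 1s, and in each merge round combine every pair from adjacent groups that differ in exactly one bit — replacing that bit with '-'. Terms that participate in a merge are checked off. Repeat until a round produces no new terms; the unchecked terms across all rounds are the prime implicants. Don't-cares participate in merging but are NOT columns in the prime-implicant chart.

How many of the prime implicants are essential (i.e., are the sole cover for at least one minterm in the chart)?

size-2^0 implicants → 0000(✓)  0001(✓)  0010(✓)  0011(✓)  0101(✓)  0110(✓)  0111(✓)  1000(✓)  1011(✓)  1100(✓)  1101(✓)  1110(✓)
size-2^1 implicants → -000  -011  -101  -110  0-01(✓)  0-10(✓)  0-11(✓)  00-0(✓)  00-1(✓)  000-(✓)  001-(✓)  01-1(✓)  011-(✓)  1-00  11-0  110-
size-2^2 implicants → 0--1  0-1-  00--
Unchecked terms (primes): -000, -011, -101, -110, 0--1, 0-1-, 00--, 1-00, 11-0, 110-
Minterm coverage:
  m0 ⊆ -000,00--
  m1 ⊆ 0--1,00--
  m2 ⊆ 0-1-,00--
  m5 ⊆ -101,0--1
  m7 ⊆ 0--1,0-1-
  m8 ⊆ -000,1-00
  m11 ⊆ -011 [E]
  m12 ⊆ 1-00,11-0,110-
E = {-011}

1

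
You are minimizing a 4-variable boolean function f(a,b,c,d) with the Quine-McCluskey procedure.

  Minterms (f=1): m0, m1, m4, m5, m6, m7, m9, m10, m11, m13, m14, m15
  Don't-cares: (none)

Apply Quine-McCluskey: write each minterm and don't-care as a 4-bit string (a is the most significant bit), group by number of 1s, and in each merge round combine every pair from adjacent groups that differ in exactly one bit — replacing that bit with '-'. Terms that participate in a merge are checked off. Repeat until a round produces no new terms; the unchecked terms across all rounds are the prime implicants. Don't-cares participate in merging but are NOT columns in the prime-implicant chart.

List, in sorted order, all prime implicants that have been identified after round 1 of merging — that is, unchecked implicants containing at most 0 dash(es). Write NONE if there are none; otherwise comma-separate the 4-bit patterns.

NONE

size-2^0 implicants → 0000(✓)  0001(✓)  0100(✓)  0101(✓)  0110(✓)  0111(✓)  1001(✓)  1010(✓)  1011(✓)  1101(✓)  1110(✓)  1111(✓)
size-2^1 implicants → -001(✓)  -101(✓)  -110(✓)  -111(✓)  0-00(✓)  0-01(✓)  000-(✓)  01-0(✓)  01-1(✓)  010-(✓)  011-(✓)  1-01(✓)  1-10(✓)  1-11(✓)  10-1(✓)  101-(✓)  11-1(✓)  111-(✓)
size-2^2 implicants → --01  -1-1  -11-  0-0-  01--  1--1  1-1-
Unchecked terms (primes): --01, -1-1, -11-, 0-0-, 01--, 1--1, 1-1-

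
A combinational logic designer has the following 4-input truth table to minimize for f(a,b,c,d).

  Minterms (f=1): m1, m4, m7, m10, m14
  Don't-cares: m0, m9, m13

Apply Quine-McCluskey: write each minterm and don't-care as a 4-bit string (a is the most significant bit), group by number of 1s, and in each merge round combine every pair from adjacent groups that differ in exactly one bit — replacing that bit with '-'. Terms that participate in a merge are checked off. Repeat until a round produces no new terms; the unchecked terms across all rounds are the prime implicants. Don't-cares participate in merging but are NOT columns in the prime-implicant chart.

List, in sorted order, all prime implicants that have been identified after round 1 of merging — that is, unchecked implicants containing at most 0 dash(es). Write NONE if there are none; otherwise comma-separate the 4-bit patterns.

0111

size-2^0 implicants → 0000(✓)  0001(✓)  0100(✓)  0111  1001(✓)  1010(✓)  1101(✓)  1110(✓)
size-2^1 implicants → -001  0-00  000-  1-01  1-10
Unchecked terms (primes): -001, 0-00, 000-, 0111, 1-01, 1-10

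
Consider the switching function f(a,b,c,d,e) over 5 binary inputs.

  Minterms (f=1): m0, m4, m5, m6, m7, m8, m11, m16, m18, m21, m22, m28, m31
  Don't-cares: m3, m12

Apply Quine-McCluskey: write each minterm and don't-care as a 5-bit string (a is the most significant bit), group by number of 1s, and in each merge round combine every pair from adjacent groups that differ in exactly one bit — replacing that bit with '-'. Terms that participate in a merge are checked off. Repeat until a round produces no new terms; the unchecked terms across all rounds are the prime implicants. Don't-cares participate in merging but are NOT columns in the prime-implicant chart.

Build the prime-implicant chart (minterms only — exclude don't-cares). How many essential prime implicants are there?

size-2^0 implicants → 00000(✓)  00011(✓)  00100(✓)  00101(✓)  00110(✓)  00111(✓)  01000(✓)  01011(✓)  01100(✓)  10000(✓)  10010(✓)  10101(✓)  10110(✓)  11100(✓)  11111
size-2^1 implicants → -0000  -0101  -0110  -1100  0-000(✓)  0-011  0-100(✓)  00-00(✓)  00-11  001-0(✓)  001-1(✓)  0010-(✓)  0011-(✓)  01-00(✓)  10-10  100-0
size-2^2 implicants → 0--00  001--
Unchecked terms (primes): -0000, -0101, -0110, -1100, 0--00, 0-011, 00-11, 001--, 10-10, 100-0, 11111
Minterm coverage:
  m0 ⊆ -0000,0--00
  m4 ⊆ 0--00,001--
  m5 ⊆ -0101,001--
  m6 ⊆ -0110,001--
  m7 ⊆ 00-11,001--
  m8 ⊆ 0--00 [E]
  m11 ⊆ 0-011 [E]
  m16 ⊆ -0000,100-0
  m18 ⊆ 10-10,100-0
  m21 ⊆ -0101 [E]
  m22 ⊆ -0110,10-10
  m28 ⊆ -1100 [E]
  m31 ⊆ 11111 [E]
E = {-0101, -1100, 0--00, 0-011, 11111}

5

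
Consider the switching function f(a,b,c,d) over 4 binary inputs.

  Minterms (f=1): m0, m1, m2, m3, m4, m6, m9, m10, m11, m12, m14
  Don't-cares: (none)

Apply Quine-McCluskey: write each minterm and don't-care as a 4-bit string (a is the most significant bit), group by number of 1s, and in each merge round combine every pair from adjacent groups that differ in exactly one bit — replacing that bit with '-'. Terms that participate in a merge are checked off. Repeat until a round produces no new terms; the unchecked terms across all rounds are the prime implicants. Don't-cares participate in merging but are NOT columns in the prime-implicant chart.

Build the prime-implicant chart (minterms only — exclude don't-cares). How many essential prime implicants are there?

2

size-2^0 implicants → 0000(✓)  0001(✓)  0010(✓)  0011(✓)  0100(✓)  0110(✓)  1001(✓)  1010(✓)  1011(✓)  1100(✓)  1110(✓)
size-2^1 implicants → -001(✓)  -010(✓)  -011(✓)  -100(✓)  -110(✓)  0-00(✓)  0-10(✓)  00-0(✓)  00-1(✓)  000-(✓)  001-(✓)  01-0(✓)  1-10(✓)  10-1(✓)  101-(✓)  11-0(✓)
size-2^2 implicants → --10  -0-1  -01-  -1-0  0--0  00--
Unchecked terms (primes): --10, -0-1, -01-, -1-0, 0--0, 00--
Minterm coverage:
  m0 ⊆ 0--0,00--
  m1 ⊆ -0-1,00--
  m2 ⊆ --10,-01-,0--0,00--
  m3 ⊆ -0-1,-01-,00--
  m4 ⊆ -1-0,0--0
  m6 ⊆ --10,-1-0,0--0
  m9 ⊆ -0-1 [E]
  m10 ⊆ --10,-01-
  m11 ⊆ -0-1,-01-
  m12 ⊆ -1-0 [E]
  m14 ⊆ --10,-1-0
E = {-0-1, -1-0}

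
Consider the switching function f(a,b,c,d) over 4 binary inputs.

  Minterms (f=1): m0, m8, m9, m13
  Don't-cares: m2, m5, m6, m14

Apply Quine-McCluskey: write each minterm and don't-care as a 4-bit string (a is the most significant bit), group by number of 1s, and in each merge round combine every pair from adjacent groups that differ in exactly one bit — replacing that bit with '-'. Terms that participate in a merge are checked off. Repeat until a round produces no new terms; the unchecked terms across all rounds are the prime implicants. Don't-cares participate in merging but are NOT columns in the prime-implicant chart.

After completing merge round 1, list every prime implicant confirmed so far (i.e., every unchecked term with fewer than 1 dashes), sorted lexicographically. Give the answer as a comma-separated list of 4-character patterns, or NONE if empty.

size-2^0 implicants → 0000(✓)  0010(✓)  0101(✓)  0110(✓)  1000(✓)  1001(✓)  1101(✓)  1110(✓)
size-2^1 implicants → -000  -101  -110  0-10  00-0  1-01  100-
Unchecked terms (primes): -000, -101, -110, 0-10, 00-0, 1-01, 100-

NONE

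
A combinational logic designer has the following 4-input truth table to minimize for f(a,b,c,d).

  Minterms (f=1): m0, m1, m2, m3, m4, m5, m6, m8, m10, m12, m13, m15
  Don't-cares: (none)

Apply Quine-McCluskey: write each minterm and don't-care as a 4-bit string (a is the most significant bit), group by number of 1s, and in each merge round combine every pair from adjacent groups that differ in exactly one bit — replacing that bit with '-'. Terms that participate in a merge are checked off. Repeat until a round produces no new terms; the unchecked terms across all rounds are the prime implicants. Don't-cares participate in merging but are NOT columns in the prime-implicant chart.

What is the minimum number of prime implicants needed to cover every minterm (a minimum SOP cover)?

5

[col 0] 0000*, 0001*, 0010*, 0011*, 0100*, 0101*, 0110*, 1000*, 1010*, 1100*, 1101*, 1111*
[col 1] -000*, -010*, -100*, -101*, 0-00*, 0-01*, 0-10*, 00-0*, 00-1*, 000-*, 001-*, 01-0*, 010-*, 1-00*, 10-0*, 11-1, 110-*
[col 2] --00, -0-0, -10-, 0--0, 0-0-, 00--
Prime implicants: --00, -0-0, -10-, 0--0, 0-0-, 00--, 11-1
PI chart (minterm → PIs covering it):
  0 | --00,-0-0,0--0,0-0-,00--
  1 | 0-0-,00--
  2 | -0-0,0--0,00--
  3 | 00--  (sole → essential)
  4 | --00,-10-,0--0,0-0-
  5 | -10-,0-0-
  6 | 0--0  (sole → essential)
  8 | --00,-0-0
  10 | -0-0  (sole → essential)
  12 | --00,-10-
  13 | -10-,11-1
  15 | 11-1  (sole → essential)
Essential prime implicants: -0-0, 0--0, 00--, 11-1
Petrick residual → -10-
Minimum SOP uses 5 PIs: b'd' + bc' + a'd' + a'b' + abd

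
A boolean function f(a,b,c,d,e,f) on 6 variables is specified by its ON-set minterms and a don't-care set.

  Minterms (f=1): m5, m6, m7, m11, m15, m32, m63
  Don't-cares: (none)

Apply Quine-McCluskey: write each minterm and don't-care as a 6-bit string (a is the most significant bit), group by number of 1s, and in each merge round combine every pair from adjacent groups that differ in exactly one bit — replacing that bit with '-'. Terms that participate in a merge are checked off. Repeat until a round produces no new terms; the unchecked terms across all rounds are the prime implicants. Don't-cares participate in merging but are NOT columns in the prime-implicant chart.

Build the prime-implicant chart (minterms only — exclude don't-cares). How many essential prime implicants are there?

size-2^0 implicants → 000101(✓)  000110(✓)  000111(✓)  001011(✓)  001111(✓)  100000  111111
size-2^1 implicants → 00-111  0001-1  00011-  001-11
Unchecked terms (primes): 00-111, 0001-1, 00011-, 001-11, 100000, 111111
Minterm coverage:
  m5 ⊆ 0001-1 [E]
  m6 ⊆ 00011- [E]
  m7 ⊆ 00-111,0001-1,00011-
  m11 ⊆ 001-11 [E]
  m15 ⊆ 00-111,001-11
  m32 ⊆ 100000 [E]
  m63 ⊆ 111111 [E]
E = {0001-1, 00011-, 001-11, 100000, 111111}

5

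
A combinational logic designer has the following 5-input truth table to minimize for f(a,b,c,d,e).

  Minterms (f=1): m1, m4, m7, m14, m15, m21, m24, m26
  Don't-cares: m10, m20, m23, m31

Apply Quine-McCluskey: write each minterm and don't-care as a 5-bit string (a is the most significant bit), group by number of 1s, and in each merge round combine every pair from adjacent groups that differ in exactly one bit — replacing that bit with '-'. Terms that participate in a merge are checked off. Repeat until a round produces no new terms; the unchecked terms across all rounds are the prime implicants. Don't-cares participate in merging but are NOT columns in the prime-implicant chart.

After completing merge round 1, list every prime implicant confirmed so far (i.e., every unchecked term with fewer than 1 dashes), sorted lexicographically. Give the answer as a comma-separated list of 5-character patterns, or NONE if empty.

size-2^0 implicants → 00001  00100(✓)  00111(✓)  01010(✓)  01110(✓)  01111(✓)  10100(✓)  10101(✓)  10111(✓)  11000(✓)  11010(✓)  11111(✓)
size-2^1 implicants → -0100  -0111(✓)  -1010  -1111(✓)  0-111(✓)  01-10  0111-  1-111(✓)  101-1  1010-  110-0
size-2^2 implicants → --111
Unchecked terms (primes): --111, -0100, -1010, 00001, 01-10, 0111-, 101-1, 1010-, 110-0

00001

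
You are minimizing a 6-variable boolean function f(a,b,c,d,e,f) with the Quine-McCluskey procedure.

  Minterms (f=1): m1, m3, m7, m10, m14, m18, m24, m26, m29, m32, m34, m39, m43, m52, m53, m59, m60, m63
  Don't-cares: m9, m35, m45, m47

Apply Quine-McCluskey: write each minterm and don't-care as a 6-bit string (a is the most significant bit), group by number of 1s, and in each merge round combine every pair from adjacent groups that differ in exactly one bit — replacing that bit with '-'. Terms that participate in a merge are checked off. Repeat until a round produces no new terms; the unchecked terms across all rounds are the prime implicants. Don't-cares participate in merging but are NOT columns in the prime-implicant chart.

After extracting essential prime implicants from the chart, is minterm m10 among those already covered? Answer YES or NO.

YES

[col 0] 000001*, 000011*, 000111*, 001001*, 001010*, 001110*, 010010*, 011000*, 011010*, 011101, 100000*, 100010*, 100011*, 100111*, 101011*, 101101*, 101111*, 110100*, 110101*, 111011*, 111100*, 111111*
[col 1] -00011*, -00111*, 0-1010, 00-001, 000-11*, 0000-1, 001-10, 01-010, 0110-0, 1-1011*, 1-1111*, 10-011*, 10-111*, 100-11*, 1000-0, 10001-, 101-11*, 1011-1, 11-100, 11010-, 111-11*
[col 2] -00-11, 1-1-11, 10--11
Prime implicants: -00-11, 0-1010, 00-001, 0000-1, 001-10, 01-010, 0110-0, 011101, 1-1-11, 10--11, 1000-0, 10001-, 1011-1, 11-100, 11010-
PI chart (minterm → PIs covering it):
  1 | 00-001,0000-1
  3 | -00-11,0000-1
  7 | -00-11  (sole → essential)
  10 | 0-1010,001-10
  14 | 001-10  (sole → essential)
  18 | 01-010  (sole → essential)
  24 | 0110-0  (sole → essential)
  26 | 0-1010,01-010,0110-0
  29 | 011101  (sole → essential)
  32 | 1000-0  (sole → essential)
  34 | 1000-0,10001-
  39 | -00-11,10--11
  43 | 1-1-11,10--11
  52 | 11-100,11010-
  53 | 11010-  (sole → essential)
  59 | 1-1-11  (sole → essential)
  60 | 11-100  (sole → essential)
  63 | 1-1-11  (sole → essential)
Essential prime implicants: -00-11, 001-10, 01-010, 0110-0, 011101, 1-1-11, 1000-0, 11-100, 11010-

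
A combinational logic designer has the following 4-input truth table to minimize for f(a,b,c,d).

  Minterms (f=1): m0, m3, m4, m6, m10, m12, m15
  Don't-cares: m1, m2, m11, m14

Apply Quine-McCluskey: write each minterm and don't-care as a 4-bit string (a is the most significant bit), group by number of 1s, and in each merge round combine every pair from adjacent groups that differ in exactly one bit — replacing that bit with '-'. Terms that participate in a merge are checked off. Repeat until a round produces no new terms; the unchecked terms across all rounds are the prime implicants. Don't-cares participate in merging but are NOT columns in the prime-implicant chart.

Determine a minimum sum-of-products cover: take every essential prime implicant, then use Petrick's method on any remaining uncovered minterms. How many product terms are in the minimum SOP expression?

Round 0: 0000✓ 0001✓ 0010✓ 0011✓ 0100✓ 0110✓ 1010✓ 1011✓ 1100✓ 1110✓ 1111✓
Round 1: -010✓ -011✓ -100✓ -110✓ 0-00✓ 0-10✓ 00-0✓ 00-1✓ 000-✓ 001-✓ 01-0✓ 1-10✓ 1-11✓ 101-✓ 11-0✓ 111-✓
Round 2: --10 -01- -1-0 0--0 00-- 1-1-
PIs = {--10, -01-, -1-0, 0--0, 00--, 1-1-}
Coverage chart:
  m0: 0--0,00--
  m3: -01-,00--
  m4: -1-0,0--0
  m6: --10,-1-0,0--0
  m10: --10,-01-,1-1-
  m12: -1-0 ←essential
  m15: 1-1- ←essential
Essential: -1-0, 1-1-
Petrick residual → 00--
Min cover (3 terms): bd' + a'b' + ac

3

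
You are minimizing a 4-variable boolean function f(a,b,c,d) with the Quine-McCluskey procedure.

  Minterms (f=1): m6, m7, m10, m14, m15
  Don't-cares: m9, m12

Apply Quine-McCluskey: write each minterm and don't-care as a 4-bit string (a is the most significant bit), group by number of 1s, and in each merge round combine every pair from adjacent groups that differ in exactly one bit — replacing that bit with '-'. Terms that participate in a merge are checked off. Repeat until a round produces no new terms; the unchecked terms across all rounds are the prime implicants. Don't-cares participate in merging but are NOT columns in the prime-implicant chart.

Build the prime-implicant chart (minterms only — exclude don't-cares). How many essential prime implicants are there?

2

Round 0: 0110✓ 0111✓ 1001 1010✓ 1100✓ 1110✓ 1111✓
Round 1: -110✓ -111✓ 011-✓ 1-10 11-0 111-✓
Round 2: -11-
PIs = {-11-, 1-10, 1001, 11-0}
Coverage chart:
  m6: -11- ←essential
  m7: -11- ←essential
  m10: 1-10 ←essential
  m14: -11-,1-10,11-0
  m15: -11- ←essential
Essential: -11-, 1-10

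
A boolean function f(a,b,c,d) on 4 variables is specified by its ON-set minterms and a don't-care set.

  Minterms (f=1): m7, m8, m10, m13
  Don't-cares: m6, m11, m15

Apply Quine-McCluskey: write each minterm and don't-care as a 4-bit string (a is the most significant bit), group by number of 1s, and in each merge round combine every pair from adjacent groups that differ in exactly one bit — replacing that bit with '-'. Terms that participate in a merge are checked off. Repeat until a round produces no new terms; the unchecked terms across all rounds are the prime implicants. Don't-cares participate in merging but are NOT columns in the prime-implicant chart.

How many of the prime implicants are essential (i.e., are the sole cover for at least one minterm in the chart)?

size-2^0 implicants → 0110(✓)  0111(✓)  1000(✓)  1010(✓)  1011(✓)  1101(✓)  1111(✓)
size-2^1 implicants → -111  011-  1-11  10-0  101-  11-1
Unchecked terms (primes): -111, 011-, 1-11, 10-0, 101-, 11-1
Minterm coverage:
  m7 ⊆ -111,011-
  m8 ⊆ 10-0 [E]
  m10 ⊆ 10-0,101-
  m13 ⊆ 11-1 [E]
E = {10-0, 11-1}

2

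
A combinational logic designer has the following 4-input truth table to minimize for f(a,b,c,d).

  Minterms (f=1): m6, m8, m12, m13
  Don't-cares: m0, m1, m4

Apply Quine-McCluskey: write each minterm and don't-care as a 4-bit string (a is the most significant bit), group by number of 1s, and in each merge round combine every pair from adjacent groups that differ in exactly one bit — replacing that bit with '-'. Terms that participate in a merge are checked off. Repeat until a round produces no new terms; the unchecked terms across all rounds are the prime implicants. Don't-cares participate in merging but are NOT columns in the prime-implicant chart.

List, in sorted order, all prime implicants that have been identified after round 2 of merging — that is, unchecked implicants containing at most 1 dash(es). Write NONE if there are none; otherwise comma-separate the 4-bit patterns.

Round 0: 0000✓ 0001✓ 0100✓ 0110✓ 1000✓ 1100✓ 1101✓
Round 1: -000✓ -100✓ 0-00✓ 000- 01-0 1-00✓ 110-
Round 2: --00
PIs = {--00, 000-, 01-0, 110-}

000-, 01-0, 110-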